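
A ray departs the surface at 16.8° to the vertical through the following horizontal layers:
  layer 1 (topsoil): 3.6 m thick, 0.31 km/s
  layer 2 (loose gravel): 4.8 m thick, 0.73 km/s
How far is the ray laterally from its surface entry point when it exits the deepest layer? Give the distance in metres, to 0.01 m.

5.55 m

Apply Snell's law at each interface; in layer i the horizontal offset is hᵢ·tan θᵢ.
Layer 1: θ = 16.80°; offset = 3.6·tan 16.80° = 1.0869 m.
Layer 2: sin θ = 0.73·sin 16.8°/0.31 = 0.6806, θ = 42.89°; offset = 4.8·tan 42.89° = 4.4592 m.
Summing the layer offsets gives 5.5461 m.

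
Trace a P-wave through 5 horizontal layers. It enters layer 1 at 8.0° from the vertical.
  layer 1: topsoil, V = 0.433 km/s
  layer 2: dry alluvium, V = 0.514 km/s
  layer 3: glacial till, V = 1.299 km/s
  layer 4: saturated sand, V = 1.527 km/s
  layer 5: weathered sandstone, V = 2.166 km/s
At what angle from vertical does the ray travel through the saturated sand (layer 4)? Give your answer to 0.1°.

29.4°

Ray parameter p = sin 8.0° / 0.433 = 3.2142e-01 s/km.
sin θ_4 = p·V_4 = 3.2142e-01 × 1.527 = 0.4908.
θ_4 = arcsin 0.4908 = 29.39°.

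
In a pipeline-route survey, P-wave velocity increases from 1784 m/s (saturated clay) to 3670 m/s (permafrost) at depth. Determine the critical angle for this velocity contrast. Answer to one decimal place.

29.1°

At critical incidence the refracted ray runs along the interface (θ₂ = 90°), so sin θ_c = V₁/V₂.
θ_c = arcsin(1784/3670) = arcsin 0.4861 = 29.08°.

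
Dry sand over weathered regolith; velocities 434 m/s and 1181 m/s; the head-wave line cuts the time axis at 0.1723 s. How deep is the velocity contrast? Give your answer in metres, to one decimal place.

40.2 m

h = tᵢ·V₁·V₂ / (2·√(V₂²−V₁²)).
√(V₂²−V₁²) = √(1181² − 434²) = 1098.4 m/s.
h = 0.1723 s × 434 × 1181 / (2 × 1098.4) = 40.20 m.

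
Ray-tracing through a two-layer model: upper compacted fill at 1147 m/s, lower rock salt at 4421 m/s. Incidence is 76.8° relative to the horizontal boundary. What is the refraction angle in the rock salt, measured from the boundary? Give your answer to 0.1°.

Convert to the normal: θ₁ = 90° − 76.8° = 13.2°.
sin θ₁/V₁ = sin θ₂/V₂ ⇒ sin θ₂ = 4421·sin 13.2°/1147 = 4421·0.2284/1147 = 0.8802.
θ₂ = arcsin 0.8802 = 61.66° from the normal.
From the interface: 90° − 61.66° = 28.34°.

28.3°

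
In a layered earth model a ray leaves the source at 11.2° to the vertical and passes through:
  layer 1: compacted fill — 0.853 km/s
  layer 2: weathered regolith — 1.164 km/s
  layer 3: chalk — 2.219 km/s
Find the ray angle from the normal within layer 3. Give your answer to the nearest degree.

Snell's law across each interface conserves sin θ / V, so sin θ_3 = V_3·sin θ₁/V₁.
sin θ_3 = 2.219 × sin 11.2° / 0.853 = 0.5053.
θ_3 = 30.35° from the vertical.

30°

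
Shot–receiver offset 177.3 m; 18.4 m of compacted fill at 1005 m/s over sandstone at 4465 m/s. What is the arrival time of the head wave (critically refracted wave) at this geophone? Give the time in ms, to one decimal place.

θ_c = arcsin(V₁/V₂) = arcsin(1005/4465) = 13.01°, cos θ_c = 0.9743.
Intercept time tᵢ = 2h cos θ_c / V₁ = 2·18.4·0.9743/1005 = 0.03568 s.
t = x/V₂ + tᵢ = 177.3/4465 + 0.03568 = 0.07539 s.

75.4 ms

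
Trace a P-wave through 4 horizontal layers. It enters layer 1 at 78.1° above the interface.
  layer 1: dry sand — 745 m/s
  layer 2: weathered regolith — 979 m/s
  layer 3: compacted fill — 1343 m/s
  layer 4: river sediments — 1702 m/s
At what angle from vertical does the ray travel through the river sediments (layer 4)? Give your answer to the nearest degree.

28°

From the normal: θ₁ = 90° − 78.1° = 11.9°.
Snell's law across each interface conserves sin θ / V, so sin θ_4 = V_4·sin θ₁/V₁.
sin θ_4 = 1702 × sin 11.9° / 745 = 0.4711.
θ_4 = arcsin 0.4711 = 28.10°.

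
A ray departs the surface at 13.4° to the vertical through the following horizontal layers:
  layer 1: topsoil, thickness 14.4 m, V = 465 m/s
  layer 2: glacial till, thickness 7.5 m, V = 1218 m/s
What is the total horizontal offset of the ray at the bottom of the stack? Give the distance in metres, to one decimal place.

9.2 m

Apply Snell's law at each interface; in layer i the horizontal offset is hᵢ·tan θᵢ.
Layer 1: θ = 13.40°; offset = 14.4·tan 13.40° = 3.431 m.
Layer 2: sin θ = 1218·sin 13.4°/465 = 0.6070, θ = 37.38°; offset = 7.5·tan 37.38° = 5.729 m.
Σ offsets = 9.160 m.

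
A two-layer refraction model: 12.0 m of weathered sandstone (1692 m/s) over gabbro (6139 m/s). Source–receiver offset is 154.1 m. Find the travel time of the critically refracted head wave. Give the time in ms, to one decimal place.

t = x/V₂ + 2h·√(V₂²−V₁²)/(V₁V₂).
√(V₂²−V₁²) = √(6139²−1692²) = 5901.2 m/s; delay term = 2·12.0·5901.2/(1692·6139) = 0.01364 s.
t = 154.1/6139 + 0.01364 = 0.03874 s.

38.7 ms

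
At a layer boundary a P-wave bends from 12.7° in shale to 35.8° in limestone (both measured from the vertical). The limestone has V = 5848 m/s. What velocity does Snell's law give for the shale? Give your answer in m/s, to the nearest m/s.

Snell's law: sin 12.7°/V₁ = sin 35.8°/V₂.
V₁ = V₂·sin 12.7°/sin 35.8° = 5848 × 0.3758 = 2197.87 m/s.

2198 m/s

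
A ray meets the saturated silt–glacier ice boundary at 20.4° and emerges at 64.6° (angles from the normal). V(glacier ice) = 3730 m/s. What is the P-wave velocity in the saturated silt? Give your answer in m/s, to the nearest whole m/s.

sin 20.4° = 0.3486; sin 64.6° = 0.9033.
V₁ = V₂·(sin θ₁/sin θ₂) = 3730·(0.3486/0.9033) = 1439.30 m/s.

1439 m/s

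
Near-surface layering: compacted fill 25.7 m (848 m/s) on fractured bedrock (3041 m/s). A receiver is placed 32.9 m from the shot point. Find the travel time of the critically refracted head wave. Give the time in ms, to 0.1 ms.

69.0 ms

t = x/V₂ + 2h·√(V₂²−V₁²)/(V₁V₂).
√(V₂²−V₁²) = √(3041²−848²) = 2920.4 m/s; delay term = 2·25.7·2920.4/(848·3041) = 0.05821 s.
t = 32.9/3041 + 0.05821 = 0.06903 s.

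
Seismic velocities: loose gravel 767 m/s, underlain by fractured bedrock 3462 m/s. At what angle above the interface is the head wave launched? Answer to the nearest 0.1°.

77.2°

Critical incidence: sin θ_c = V₁/V₂ = 767/3462 = 0.2215.
θ_c = arcsin 0.2215 = 12.80°.
Measured from the interface: 90° − 12.80° = 77.20°.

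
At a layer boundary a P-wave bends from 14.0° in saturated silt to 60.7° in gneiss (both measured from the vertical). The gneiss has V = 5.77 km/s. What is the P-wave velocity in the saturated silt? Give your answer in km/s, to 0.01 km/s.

1.60 km/s

Snell's law: sin 14.0°/V₁ = sin 60.7°/V₂.
V₁ = V₂·sin 14.0°/sin 60.7° = 5.77 × 0.2774 = 1.60 km/s.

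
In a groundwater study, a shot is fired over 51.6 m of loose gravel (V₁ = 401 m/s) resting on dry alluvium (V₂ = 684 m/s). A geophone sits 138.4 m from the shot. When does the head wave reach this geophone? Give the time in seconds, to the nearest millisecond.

0.411 s

t = x/V₂ + 2h·√(V₂²−V₁²)/(V₁V₂).
√(V₂²−V₁²) = √(684²−401²) = 554.1 m/s; delay term = 2·51.6·554.1/(401·684) = 0.20849 s.
t = 138.4/684 + 0.20849 = 0.41083 s.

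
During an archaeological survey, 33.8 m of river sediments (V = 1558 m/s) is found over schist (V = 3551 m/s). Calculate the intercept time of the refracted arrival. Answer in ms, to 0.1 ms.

θ_c = arcsin(V₁/V₂) = arcsin(1558/3551) = 26.02°; cos θ_c = 0.8986.
tᵢ = 2h·cos θ_c / V₁ = 2·33.8·0.8986 / 1558 = 0.03899 s.

39.0 ms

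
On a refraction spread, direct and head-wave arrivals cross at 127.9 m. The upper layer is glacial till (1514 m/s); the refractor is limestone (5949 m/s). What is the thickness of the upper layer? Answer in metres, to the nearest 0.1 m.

49.3 m

x_cross = 2h·√((V₂+V₁)/(V₂−V₁)) → h = x_cross / (2·√((V₂+V₁)/(V₂−V₁))).
√((V₂+V₁)/(V₂−V₁)) = √((5949+1514)/(5949−1514)) = 1.2972.
h = 127.9 / (2·1.2972) = 49.30 m.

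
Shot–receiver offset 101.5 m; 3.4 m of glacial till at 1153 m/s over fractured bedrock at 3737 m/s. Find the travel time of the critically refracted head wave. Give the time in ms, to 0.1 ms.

θ_c = arcsin(V₁/V₂) = arcsin(1153/3737) = 17.97°, cos θ_c = 0.9512.
Intercept time tᵢ = 2h cos θ_c / V₁ = 2·3.4·0.9512/1153 = 0.00561 s.
t = x/V₂ + tᵢ = 101.5/3737 + 0.00561 = 0.03277 s.

32.8 ms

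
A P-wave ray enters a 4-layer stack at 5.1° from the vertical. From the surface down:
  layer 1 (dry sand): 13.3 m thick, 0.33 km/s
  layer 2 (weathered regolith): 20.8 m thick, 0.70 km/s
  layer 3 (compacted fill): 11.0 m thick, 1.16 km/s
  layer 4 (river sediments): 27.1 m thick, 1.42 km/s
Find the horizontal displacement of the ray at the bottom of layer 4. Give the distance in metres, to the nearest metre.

Apply Snell's law at each interface; in layer i the horizontal offset is hᵢ·tan θᵢ.
Layer 1: θ = 5.10°; offset = 13.3·tan 5.10° = 1.187 m.
Layer 2: sin θ = 0.70·sin 5.1°/0.33 = 0.1886, θ = 10.87°; offset = 20.8·tan 10.87° = 3.994 m.
Layer 3: sin θ = 1.16·sin 5.1°/0.33 = 0.3125, θ = 18.21°; offset = 11.0·tan 18.21° = 3.618 m.
Layer 4: sin θ = 1.42·sin 5.1°/0.33 = 0.3825, θ = 22.49°; offset = 27.1·tan 22.49° = 11.219 m.
Summing the layer offsets gives 20.019 m.

20 m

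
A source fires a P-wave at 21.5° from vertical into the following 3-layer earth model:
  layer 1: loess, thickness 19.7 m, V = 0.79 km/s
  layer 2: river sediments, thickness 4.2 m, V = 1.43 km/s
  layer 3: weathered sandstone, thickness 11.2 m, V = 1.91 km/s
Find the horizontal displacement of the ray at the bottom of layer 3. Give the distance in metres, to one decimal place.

32.9 m

p = sin θ₁/V₁ = sin 21.5°/0.79 = 4.6393e-01 s/km is conserved through the stack.
Layer 1: θ = 21.50°; offset = 19.7·tan 21.50° = 7.760 m.
Layer 2: sin θ = p·1.43 = 0.6634 → θ = 41.56°; offset = 4.2·tan 41.56° = 3.724 m.
Layer 3: sin θ = p·1.91 = 0.8861 → θ = 62.39°; offset = 11.2·tan 62.39° = 21.412 m.
Total horizontal offset = 32.896 m.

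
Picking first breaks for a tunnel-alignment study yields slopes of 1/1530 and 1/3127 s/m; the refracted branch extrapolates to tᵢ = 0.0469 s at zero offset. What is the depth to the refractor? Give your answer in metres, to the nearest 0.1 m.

41.1 m

θ_c = arcsin(1530/3127) = 29.29°; cos θ_c = 0.8721.
tᵢ = 2h cos θ_c/V₁ ⇒ h = tᵢ·V₁/(2 cos θ_c) = 0.0469·1530/(2·0.8721) = 41.14 m.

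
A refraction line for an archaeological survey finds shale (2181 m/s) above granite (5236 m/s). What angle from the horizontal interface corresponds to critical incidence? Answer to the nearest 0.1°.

65.4°

At critical incidence the refracted ray runs along the interface (θ₂ = 90°), so sin θ_c = V₁/V₂.
θ_c = arcsin(2181/5236) = arcsin 0.4165 = 24.62°.
Measured from the interface: 90° − 24.62° = 65.38°.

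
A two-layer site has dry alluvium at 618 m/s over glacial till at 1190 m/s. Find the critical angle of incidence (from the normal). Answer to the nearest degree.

31°

Critical incidence: sin θ_c = V₁/V₂ = 618/1190 = 0.5193.
θ_c = arcsin 0.5193 = 31.29°.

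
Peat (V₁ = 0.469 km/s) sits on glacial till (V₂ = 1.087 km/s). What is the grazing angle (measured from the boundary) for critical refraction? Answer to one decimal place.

64.4°

At critical incidence the refracted ray runs along the interface (θ₂ = 90°), so sin θ_c = V₁/V₂.
θ_c = arcsin(0.469/1.087) = arcsin 0.4315 = 25.56°.
Measured from the interface: 90° − 25.56° = 64.44°.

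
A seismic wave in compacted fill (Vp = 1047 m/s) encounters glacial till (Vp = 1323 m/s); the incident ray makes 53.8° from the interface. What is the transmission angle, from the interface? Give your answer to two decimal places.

Convert to the normal: θ₁ = 90° − 53.8° = 36.2°.
Snell's law: sin θ₂ = (V₂/V₁)·sin θ₁ = (1323/1047)·sin 36.2° = 0.7463.
θ₂ = arcsin 0.7463 = 48.27° from the normal.
From the interface: 90° − 48.27° = 41.73°.

41.73°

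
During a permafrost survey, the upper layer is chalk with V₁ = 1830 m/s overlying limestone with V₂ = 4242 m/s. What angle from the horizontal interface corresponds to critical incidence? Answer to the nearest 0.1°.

64.4°

Critical incidence: sin θ_c = V₁/V₂ = 1830/4242 = 0.4314.
θ_c = arcsin 0.4314 = 25.56°.
Measured from the interface: 90° − 25.56° = 64.44°.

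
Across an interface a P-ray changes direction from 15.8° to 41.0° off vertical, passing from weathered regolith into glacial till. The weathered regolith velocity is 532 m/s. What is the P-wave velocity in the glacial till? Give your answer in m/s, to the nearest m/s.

1282 m/s

Snell's law: sin 15.8°/V₁ = sin 41.0°/V₂.
V₂ = V₁·sin 41.0°/sin 15.8° = 532 × 2.4095 = 1281.85 m/s.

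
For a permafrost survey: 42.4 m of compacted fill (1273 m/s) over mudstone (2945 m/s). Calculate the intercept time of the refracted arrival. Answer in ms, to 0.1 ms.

60.1 ms

tᵢ = 2h·√(V₂²−V₁²)/(V₁V₂).
√(V₂²−V₁²) = √(2945²−1273²) = 2655.7 m/s.
tᵢ = 2·42.4·2655.7/(1273·2945) = 0.06007 s.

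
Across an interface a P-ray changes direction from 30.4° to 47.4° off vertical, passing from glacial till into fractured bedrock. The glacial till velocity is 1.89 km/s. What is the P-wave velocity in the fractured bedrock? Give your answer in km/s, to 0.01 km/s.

2.75 km/s

Snell's law: sin 30.4°/V₁ = sin 47.4°/V₂.
V₂ = V₁·sin 47.4°/sin 30.4° = 1.89 × 1.4546 = 2.75 km/s.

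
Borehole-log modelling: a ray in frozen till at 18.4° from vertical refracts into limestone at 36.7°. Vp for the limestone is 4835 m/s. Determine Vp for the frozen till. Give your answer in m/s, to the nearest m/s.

2554 m/s

sin 18.4° = 0.3156; sin 36.7° = 0.5976.
V₁ = V₂·(sin θ₁/sin θ₂) = 4835·(0.3156/0.5976) = 2553.71 m/s.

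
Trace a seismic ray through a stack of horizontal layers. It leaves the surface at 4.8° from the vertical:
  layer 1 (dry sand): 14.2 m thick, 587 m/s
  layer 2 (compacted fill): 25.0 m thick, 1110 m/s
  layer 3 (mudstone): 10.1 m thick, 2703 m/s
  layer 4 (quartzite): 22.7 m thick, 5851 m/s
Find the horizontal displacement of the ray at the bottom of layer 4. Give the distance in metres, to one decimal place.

43.7 m

Apply Snell's law at each interface; in layer i the horizontal offset is hᵢ·tan θᵢ.
Layer 1: θ = 4.80°; offset = 14.2·tan 4.80° = 1.192 m.
Layer 2: sin θ = 1110·sin 4.8°/587 = 0.1582, θ = 9.10°; offset = 25.0·tan 9.10° = 4.006 m.
Layer 3: sin θ = 2703·sin 4.8°/587 = 0.3853, θ = 22.66°; offset = 10.1·tan 22.66° = 4.217 m.
Layer 4: sin θ = 5851·sin 4.8°/587 = 0.8341, θ = 56.52°; offset = 22.7·tan 56.52° = 34.321 m.
Summing the layer offsets gives 43.737 m.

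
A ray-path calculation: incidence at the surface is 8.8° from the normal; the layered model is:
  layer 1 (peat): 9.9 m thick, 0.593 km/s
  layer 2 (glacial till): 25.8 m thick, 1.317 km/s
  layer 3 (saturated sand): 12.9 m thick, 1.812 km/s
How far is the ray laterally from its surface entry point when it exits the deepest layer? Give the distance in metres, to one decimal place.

Ray parameter p = sin 8.8° / 0.593 km/s = 2.5799e-01 s/km.
Layer 1: θ = 8.80°; offset = 9.9·tan 8.80° = 1.533 m.
Layer 2: sin θ = p·1.317 = 0.3398 → θ = 19.86°; offset = 25.8·tan 19.86° = 9.320 m.
Layer 3: sin θ = p·1.812 = 0.4675 → θ = 27.87°; offset = 12.9·tan 27.87° = 6.822 m.
Total horizontal offset = 17.675 m.

17.7 m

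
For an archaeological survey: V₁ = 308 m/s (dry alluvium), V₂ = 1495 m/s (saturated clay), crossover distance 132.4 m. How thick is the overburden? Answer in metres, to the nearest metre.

54 m

x_cross = 2h·√((V₂+V₁)/(V₂−V₁)) → h = x_cross / (2·√((V₂+V₁)/(V₂−V₁))).
√((V₂+V₁)/(V₂−V₁)) = √((1495+308)/(1495−308)) = 1.2325.
h = 132.4 / (2·1.2325) = 53.71 m.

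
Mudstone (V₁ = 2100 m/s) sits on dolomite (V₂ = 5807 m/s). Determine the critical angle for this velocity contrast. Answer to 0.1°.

Critical incidence: sin θ_c = V₁/V₂ = 2100/5807 = 0.3616.
θ_c = arcsin 0.3616 = 21.20°.

21.2°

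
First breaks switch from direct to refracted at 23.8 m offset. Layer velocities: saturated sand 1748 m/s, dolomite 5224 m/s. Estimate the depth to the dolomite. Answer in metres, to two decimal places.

x_cross = 2h·√((V₂+V₁)/(V₂−V₁)) → h = x_cross / (2·√((V₂+V₁)/(V₂−V₁))).
√((V₂+V₁)/(V₂−V₁)) = √((5224+1748)/(5224−1748)) = 1.4162.
h = 23.8 / (2·1.4162) = 8.40 m.

8.40 m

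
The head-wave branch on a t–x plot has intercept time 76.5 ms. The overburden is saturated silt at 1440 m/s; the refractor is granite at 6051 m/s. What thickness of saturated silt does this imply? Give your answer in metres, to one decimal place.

θ_c = arcsin(1440/6051) = 13.77°; cos θ_c = 0.9713.
tᵢ = 2h cos θ_c/V₁ ⇒ h = tᵢ·V₁/(2 cos θ_c) = 0.0765·1440/(2·0.9713) = 56.71 m.

56.7 m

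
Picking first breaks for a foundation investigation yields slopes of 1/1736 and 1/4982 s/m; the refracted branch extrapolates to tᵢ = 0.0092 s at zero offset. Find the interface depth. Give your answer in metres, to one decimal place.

8.5 m

θ_c = arcsin(1736/4982) = 20.39°; cos θ_c = 0.9373.
tᵢ = 2h cos θ_c/V₁ ⇒ h = tᵢ·V₁/(2 cos θ_c) = 0.0092·1736/(2·0.9373) = 8.52 m.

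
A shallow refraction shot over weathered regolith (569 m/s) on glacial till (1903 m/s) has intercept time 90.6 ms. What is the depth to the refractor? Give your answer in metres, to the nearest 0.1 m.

h = tᵢ·V₁·V₂ / (2·√(V₂²−V₁²)).
√(V₂²−V₁²) = √(1903² − 569²) = 1815.9 m/s.
h = 0.0906 s × 569 × 1903 / (2 × 1815.9) = 27.01 m.

27.0 m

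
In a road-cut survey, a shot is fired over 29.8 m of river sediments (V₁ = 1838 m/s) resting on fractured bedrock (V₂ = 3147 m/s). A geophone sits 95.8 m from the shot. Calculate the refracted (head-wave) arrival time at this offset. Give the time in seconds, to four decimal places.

0.0568 s

t = x/V₂ + 2h·√(V₂²−V₁²)/(V₁V₂).
√(V₂²−V₁²) = √(3147²−1838²) = 2554.5 m/s; delay term = 2·29.8·2554.5/(1838·3147) = 0.02632 s.
t = 95.8/3147 + 0.02632 = 0.05676 s.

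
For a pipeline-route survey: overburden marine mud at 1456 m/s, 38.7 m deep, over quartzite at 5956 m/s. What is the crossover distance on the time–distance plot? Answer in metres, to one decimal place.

x_cross = 2h·√((V₂+V₁)/(V₂−V₁)).
(V₂+V₁)/(V₂−V₁) = (5956+1456)/(5956−1456) = 1.6471; √ = 1.2834.
x_cross = 2·38.7·1.2834 = 99.34 m.

99.3 m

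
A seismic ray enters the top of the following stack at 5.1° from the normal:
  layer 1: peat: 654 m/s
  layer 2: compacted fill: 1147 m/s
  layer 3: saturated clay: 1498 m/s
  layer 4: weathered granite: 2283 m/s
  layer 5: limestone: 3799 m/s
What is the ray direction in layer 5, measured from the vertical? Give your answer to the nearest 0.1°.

Snell's law across each interface conserves sin θ / V, so sin θ_5 = V_5·sin θ₁/V₁.
sin θ_5 = 3799 × sin 5.1° / 654 = 0.5164.
θ_5 = arcsin 0.5164 = 31.09°.

31.1°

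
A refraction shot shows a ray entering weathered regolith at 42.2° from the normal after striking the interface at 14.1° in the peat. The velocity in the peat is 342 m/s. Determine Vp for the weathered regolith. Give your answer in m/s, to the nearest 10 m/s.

Snell's law: sin 14.1°/V₁ = sin 42.2°/V₂.
V₂ = V₁·sin 42.2°/sin 14.1° = 342 × 2.7573 = 943.00 m/s.

940 m/s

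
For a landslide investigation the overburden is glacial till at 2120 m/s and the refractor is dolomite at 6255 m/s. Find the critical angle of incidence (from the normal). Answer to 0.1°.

At critical incidence the refracted ray runs along the interface (θ₂ = 90°), so sin θ_c = V₁/V₂.
θ_c = arcsin(2120/6255) = arcsin 0.3389 = 19.81°.

19.8°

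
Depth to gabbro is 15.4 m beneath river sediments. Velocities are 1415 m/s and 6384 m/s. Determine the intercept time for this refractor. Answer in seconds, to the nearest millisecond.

tᵢ = 2h·√(V₂²−V₁²)/(V₁V₂).
√(V₂²−V₁²) = √(6384²−1415²) = 6225.2 m/s.
tᵢ = 2·15.4·6225.2/(1415·6384) = 0.02123 s.

0.021 s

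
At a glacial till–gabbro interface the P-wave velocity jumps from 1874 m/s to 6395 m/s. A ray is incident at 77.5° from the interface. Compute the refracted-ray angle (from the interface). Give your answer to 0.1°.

42.4°

Angle from the normal: 90° − 77.5° = 12.5°.
Snell's law: sin θ₂ = (V₂/V₁)·sin θ₁ = (6395/1874)·sin 12.5° = 0.7386.
θ₂ = sin⁻¹(0.7386) = 47.61° (from vertical).
From the interface: 90° − 47.61° = 42.39°.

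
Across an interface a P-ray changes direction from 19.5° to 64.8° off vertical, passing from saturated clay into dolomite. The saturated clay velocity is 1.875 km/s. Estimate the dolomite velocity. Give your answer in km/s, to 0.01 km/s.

Snell's law: sin 19.5°/V₁ = sin 64.8°/V₂.
V₂ = V₁·sin 64.8°/sin 19.5° = 1.875 × 2.7106 = 5.08 km/s.

5.08 km/s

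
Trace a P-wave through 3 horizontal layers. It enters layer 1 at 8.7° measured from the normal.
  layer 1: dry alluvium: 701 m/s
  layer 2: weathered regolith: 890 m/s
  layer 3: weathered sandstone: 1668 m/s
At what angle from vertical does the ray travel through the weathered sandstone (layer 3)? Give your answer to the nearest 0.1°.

21.1°

Ray parameter p = sin 8.7° / 701 = 2.1578e-04 s/m.
sin θ_3 = p·V_3 = 2.1578e-04 × 1668 = 0.3599.
θ_3 = 21.10° from the vertical.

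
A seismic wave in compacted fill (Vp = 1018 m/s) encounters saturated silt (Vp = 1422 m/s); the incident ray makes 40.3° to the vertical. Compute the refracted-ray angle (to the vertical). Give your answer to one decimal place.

Snell's law: sin θ₂ = (V₂/V₁)·sin θ₁ = (1422/1018)·sin 40.3° = 0.9035.
θ₂ = arcsin 0.9035 = 64.62° from the normal.

64.6°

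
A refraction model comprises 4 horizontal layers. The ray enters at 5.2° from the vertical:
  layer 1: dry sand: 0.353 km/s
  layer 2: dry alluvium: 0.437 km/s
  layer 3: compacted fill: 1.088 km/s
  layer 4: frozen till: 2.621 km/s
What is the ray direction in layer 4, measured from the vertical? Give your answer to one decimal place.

42.3°

Ray parameter p = sin 5.2° / 0.353 = 2.5675e-01 s/km.
sin θ_4 = p·V_4 = 2.5675e-01 × 2.621 = 0.6729.
θ_4 = arcsin 0.6729 = 42.29°.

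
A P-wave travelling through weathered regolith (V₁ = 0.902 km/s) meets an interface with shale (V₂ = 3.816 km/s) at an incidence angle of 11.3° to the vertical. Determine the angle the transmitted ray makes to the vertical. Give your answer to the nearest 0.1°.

56.0°

sin θ₁/V₁ = sin θ₂/V₂ ⇒ sin θ₂ = 3.816·sin 11.3°/0.902 = 3.816·0.1959/0.902 = 0.8290.
θ₂ = sin⁻¹(0.8290) = 55.99° (from vertical).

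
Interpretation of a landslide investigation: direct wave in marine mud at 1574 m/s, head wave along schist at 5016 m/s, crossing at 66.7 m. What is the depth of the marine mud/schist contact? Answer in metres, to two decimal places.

h = (x_cross/2)·√((V₂−V₁)/(V₂+V₁)).
(V₂−V₁)/(V₂+V₁) = (5016−1574)/(5016+1574) = 0.5223; √ = 0.7227.
h = (66.7/2)·0.7227 = 24.10 m.

24.10 m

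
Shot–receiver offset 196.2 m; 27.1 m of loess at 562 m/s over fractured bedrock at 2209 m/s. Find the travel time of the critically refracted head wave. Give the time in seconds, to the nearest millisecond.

θ_c = arcsin(V₁/V₂) = arcsin(562/2209) = 14.74°, cos θ_c = 0.9671.
Intercept time tᵢ = 2h cos θ_c / V₁ = 2·27.1·0.9671/562 = 0.09327 s.
t = x/V₂ + tᵢ = 196.2/2209 + 0.09327 = 0.18209 s.

0.182 s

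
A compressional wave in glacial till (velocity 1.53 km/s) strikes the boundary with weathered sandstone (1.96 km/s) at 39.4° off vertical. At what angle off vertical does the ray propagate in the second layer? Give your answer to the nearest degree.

Snell's law: sin θ₂ = (V₂/V₁)·sin θ₁ = (1.96/1.53)·sin 39.4° = 0.8131.
θ₂ = sin⁻¹(0.8131) = 54.40° (from vertical).

54°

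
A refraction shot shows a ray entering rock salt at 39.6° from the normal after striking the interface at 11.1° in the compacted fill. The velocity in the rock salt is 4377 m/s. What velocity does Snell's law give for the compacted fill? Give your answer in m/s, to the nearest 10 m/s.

1320 m/s

sin 11.1° = 0.1925; sin 39.6° = 0.6374.
V₁ = V₂·(sin θ₁/sin θ₂) = 4377·(0.1925/0.6374) = 1321.99 m/s.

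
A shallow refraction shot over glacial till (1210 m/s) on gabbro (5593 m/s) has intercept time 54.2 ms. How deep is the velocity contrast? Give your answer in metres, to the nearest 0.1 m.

33.6 m

θ_c = arcsin(1210/5593) = 12.49°; cos θ_c = 0.9763.
tᵢ = 2h cos θ_c/V₁ ⇒ h = tᵢ·V₁/(2 cos θ_c) = 0.0542·1210/(2·0.9763) = 33.59 m.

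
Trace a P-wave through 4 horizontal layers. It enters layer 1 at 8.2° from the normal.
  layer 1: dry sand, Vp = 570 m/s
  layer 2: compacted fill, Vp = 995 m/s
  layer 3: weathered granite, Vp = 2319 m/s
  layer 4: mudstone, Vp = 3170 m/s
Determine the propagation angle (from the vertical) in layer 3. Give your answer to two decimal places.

Snell's law across each interface conserves sin θ / V, so sin θ_3 = V_3·sin θ₁/V₁.
sin θ_3 = 2319 × sin 8.2° / 570 = 0.5803.
θ_3 = arcsin 0.5803 = 35.47°.

35.47°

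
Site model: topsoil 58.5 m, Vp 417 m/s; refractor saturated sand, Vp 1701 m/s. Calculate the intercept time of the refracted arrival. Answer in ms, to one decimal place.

tᵢ = 2h·√(V₂²−V₁²)/(V₁V₂).
√(V₂²−V₁²) = √(1701²−417²) = 1649.1 m/s.
tᵢ = 2·58.5·1649.1/(417·1701) = 0.27201 s.

272.0 ms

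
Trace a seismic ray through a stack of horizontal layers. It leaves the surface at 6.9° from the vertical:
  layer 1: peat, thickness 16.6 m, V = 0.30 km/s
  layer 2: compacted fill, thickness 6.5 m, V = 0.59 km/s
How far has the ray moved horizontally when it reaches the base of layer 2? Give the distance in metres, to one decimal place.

3.6 m

Apply Snell's law at each interface; in layer i the horizontal offset is hᵢ·tan θᵢ.
Layer 1: θ = 6.90°; offset = 16.6·tan 6.90° = 2.009 m.
Layer 2: sin θ = 0.59·sin 6.9°/0.30 = 0.2363, θ = 13.67°; offset = 6.5·tan 13.67° = 1.580 m.
Σ offsets = 3.589 m.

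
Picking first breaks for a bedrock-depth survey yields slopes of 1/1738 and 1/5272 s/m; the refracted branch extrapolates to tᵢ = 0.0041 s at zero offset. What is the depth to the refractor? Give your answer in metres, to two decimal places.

θ_c = arcsin(1738/5272) = 19.25°; cos θ_c = 0.9441.
tᵢ = 2h cos θ_c/V₁ ⇒ h = tᵢ·V₁/(2 cos θ_c) = 0.0041·1738/(2·0.9441) = 3.77 m.

3.77 m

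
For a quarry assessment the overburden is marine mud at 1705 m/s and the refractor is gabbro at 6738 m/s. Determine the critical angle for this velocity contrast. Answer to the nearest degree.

Critical incidence: sin θ_c = V₁/V₂ = 1705/6738 = 0.2530.
θ_c = arcsin 0.2530 = 14.66°.

15°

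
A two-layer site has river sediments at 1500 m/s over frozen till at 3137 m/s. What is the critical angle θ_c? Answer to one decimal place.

At critical incidence the refracted ray runs along the interface (θ₂ = 90°), so sin θ_c = V₁/V₂.
θ_c = arcsin(1500/3137) = arcsin 0.4782 = 28.57°.

28.6°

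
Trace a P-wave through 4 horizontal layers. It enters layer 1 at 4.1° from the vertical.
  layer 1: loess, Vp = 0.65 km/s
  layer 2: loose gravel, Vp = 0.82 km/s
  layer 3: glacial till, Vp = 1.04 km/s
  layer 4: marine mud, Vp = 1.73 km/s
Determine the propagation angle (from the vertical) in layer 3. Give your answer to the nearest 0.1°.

6.6°

Ray parameter p = sin 4.1° / 0.65 = 1.1000e-01 s/km.
sin θ_3 = p·V_3 = 1.1000e-01 × 1.04 = 0.1144.
θ_3 = arcsin 0.1144 = 6.57°.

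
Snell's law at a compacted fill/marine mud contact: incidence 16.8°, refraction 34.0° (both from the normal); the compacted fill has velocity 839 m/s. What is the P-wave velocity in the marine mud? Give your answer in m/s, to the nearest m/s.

sin 16.8° = 0.2890; sin 34.0° = 0.5592.
V₂ = V₁·(sin θ₂/sin θ₁) = 839·(0.5592/0.2890) = 1623.22 m/s.

1623 m/s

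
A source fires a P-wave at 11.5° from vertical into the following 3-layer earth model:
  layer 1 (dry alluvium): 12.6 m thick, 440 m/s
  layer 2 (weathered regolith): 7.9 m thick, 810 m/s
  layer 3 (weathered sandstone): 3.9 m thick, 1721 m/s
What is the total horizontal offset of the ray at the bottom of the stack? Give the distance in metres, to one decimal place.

p = sin θ₁/V₁ = sin 11.5°/440 = 4.5311e-04 s/m is conserved through the stack.
Layer 1: θ = 11.50°; offset = 12.6·tan 11.50° = 2.563 m.
Layer 2: sin θ = p·810 = 0.3670 → θ = 21.53°; offset = 7.9·tan 21.53° = 3.117 m.
Layer 3: sin θ = p·1721 = 0.7798 → θ = 51.24°; offset = 3.9·tan 51.24° = 4.858 m.
Summing the layer offsets gives 10.538 m.

10.5 m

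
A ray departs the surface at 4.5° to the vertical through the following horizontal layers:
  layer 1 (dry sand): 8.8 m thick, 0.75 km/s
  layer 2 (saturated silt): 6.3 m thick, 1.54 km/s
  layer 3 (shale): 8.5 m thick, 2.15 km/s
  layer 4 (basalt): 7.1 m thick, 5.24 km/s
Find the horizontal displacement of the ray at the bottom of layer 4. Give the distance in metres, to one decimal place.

8.3 m

Ray parameter p = sin 4.5° / 0.75 km/s = 1.0461e-01 s/km.
Layer 1: θ = 4.50°; offset = 8.8·tan 4.50° = 0.693 m.
Layer 2: sin θ = p·1.54 = 0.1611 → θ = 9.27°; offset = 6.3·tan 9.27° = 1.028 m.
Layer 3: sin θ = p·2.15 = 0.2249 → θ = 13.00°; offset = 8.5·tan 13.00° = 1.962 m.
Layer 4: sin θ = p·5.24 = 0.5482 → θ = 33.24°; offset = 7.1·tan 33.24° = 4.653 m.
Σ offsets = 8.336 m.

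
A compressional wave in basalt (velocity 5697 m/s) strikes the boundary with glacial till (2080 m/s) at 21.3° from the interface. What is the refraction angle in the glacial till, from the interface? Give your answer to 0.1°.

Convert to the normal: θ₁ = 90° − 21.3° = 68.7°.
Snell's law: sin θ₂ = (V₂/V₁)·sin θ₁ = (2080/5697)·sin 68.7° = 0.3402.
θ₂ = arcsin 0.3402 = 19.89° from the normal.
From the interface: 90° − 19.89° = 70.11°.

70.1°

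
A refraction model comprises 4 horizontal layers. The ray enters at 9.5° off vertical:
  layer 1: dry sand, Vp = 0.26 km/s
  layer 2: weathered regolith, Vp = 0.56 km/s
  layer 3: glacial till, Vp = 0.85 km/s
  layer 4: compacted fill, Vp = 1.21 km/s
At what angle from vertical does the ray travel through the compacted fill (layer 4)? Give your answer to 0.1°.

50.2°

Snell's law across each interface conserves sin θ / V, so sin θ_4 = V_4·sin θ₁/V₁.
sin θ_4 = 1.21 × sin 9.5° / 0.26 = 0.7681.
θ_4 = arcsin 0.7681 = 50.18°.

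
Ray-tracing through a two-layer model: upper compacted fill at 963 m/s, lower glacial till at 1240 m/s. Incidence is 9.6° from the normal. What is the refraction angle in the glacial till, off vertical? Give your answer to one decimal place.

sin θ₁/V₁ = sin θ₂/V₂ ⇒ sin θ₂ = 1240·sin 9.6°/963 = 1240·0.1668/963 = 0.2147.
θ₂ = arcsin 0.2147 = 12.40° from the normal.

12.4°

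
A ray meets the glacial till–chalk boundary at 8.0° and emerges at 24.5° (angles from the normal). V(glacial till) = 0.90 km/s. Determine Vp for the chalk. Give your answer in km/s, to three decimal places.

2.682 km/s

Snell's law: sin 8.0°/V₁ = sin 24.5°/V₂.
V₂ = V₁·sin 24.5°/sin 8.0° = 0.90 × 2.9797 = 2.682 km/s.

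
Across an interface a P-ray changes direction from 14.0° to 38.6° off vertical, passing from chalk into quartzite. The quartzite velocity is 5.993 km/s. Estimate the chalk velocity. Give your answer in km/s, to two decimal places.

sin 14.0° = 0.2419; sin 38.6° = 0.6239.
V₁ = V₂·(sin θ₁/sin θ₂) = 5.993·(0.2419/0.6239) = 2.32 km/s.

2.32 km/s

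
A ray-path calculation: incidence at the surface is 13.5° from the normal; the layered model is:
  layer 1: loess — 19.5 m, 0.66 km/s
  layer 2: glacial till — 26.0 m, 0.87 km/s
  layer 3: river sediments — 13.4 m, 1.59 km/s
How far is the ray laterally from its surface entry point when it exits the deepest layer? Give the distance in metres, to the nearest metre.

22 m

Ray parameter p = sin 13.5° / 0.66 km/s = 3.5371e-01 s/km.
Layer 1: θ = 13.50°; offset = 19.5·tan 13.50° = 4.682 m.
Layer 2: sin θ = p·0.87 = 0.3077 → θ = 17.92°; offset = 26.0·tan 17.92° = 8.409 m.
Layer 3: sin θ = p·1.59 = 0.5624 → θ = 34.22°; offset = 13.4·tan 34.22° = 9.114 m.
Summing the layer offsets gives 22.204 m.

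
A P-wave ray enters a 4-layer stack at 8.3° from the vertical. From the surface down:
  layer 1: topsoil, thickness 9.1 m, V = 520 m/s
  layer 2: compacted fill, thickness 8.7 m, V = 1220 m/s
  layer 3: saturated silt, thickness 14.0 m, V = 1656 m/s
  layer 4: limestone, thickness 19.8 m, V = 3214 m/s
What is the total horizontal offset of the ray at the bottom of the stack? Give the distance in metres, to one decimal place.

50.8 m

p = sin θ₁/V₁ = sin 8.3°/520 = 2.7761e-04 s/m is conserved through the stack.
Layer 1: θ = 8.30°; offset = 9.1·tan 8.30° = 1.328 m.
Layer 2: sin θ = p·1220 = 0.3387 → θ = 19.80°; offset = 8.7·tan 19.80° = 3.132 m.
Layer 3: sin θ = p·1656 = 0.4597 → θ = 27.37°; offset = 14.0·tan 27.37° = 7.247 m.
Layer 4: sin θ = p·3214 = 0.8922 → θ = 63.16°; offset = 19.8·tan 63.16° = 39.121 m.
Total horizontal offset = 50.828 m.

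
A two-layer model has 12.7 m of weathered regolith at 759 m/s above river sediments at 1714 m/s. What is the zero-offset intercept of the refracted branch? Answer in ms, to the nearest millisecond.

tᵢ = 2h·√(V₂²−V₁²)/(V₁V₂).
√(V₂²−V₁²) = √(1714²−759²) = 1536.8 m/s.
tᵢ = 2·12.7·1536.8/(759·1714) = 0.03001 s.

30 ms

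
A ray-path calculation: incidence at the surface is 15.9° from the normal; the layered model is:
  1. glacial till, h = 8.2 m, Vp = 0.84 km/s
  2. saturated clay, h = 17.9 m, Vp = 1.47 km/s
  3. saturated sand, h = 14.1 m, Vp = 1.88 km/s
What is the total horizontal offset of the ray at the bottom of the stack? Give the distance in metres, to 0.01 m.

Ray parameter p = sin 15.9° / 0.84 km/s = 3.2614e-01 s/km.
Layer 1: θ = 15.90°; offset = 8.2·tan 15.90° = 2.3358 m.
Layer 2: sin θ = p·1.47 = 0.4794 → θ = 28.65°; offset = 17.9·tan 28.65° = 9.7789 m.
Layer 3: sin θ = p·1.88 = 0.6131 → θ = 37.82°; offset = 14.1·tan 37.82° = 10.9439 m.
Summing the layer offsets gives 23.0587 m.

23.06 m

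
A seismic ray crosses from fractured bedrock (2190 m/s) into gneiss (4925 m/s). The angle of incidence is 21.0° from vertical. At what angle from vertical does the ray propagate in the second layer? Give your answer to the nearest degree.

54°

Snell's law: sin θ₂ = (V₂/V₁)·sin θ₁ = (4925/2190)·sin 21.0° = 0.8059.
θ₂ = sin⁻¹(0.8059) = 53.70° (from vertical).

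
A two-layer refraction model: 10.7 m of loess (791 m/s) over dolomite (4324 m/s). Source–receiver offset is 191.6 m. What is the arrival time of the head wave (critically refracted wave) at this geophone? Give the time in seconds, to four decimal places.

t = x/V₂ + 2h·√(V₂²−V₁²)/(V₁V₂).
√(V₂²−V₁²) = √(4324²−791²) = 4251.0 m/s; delay term = 2·10.7·4251.0/(791·4324) = 0.02660 s.
t = 191.6/4324 + 0.02660 = 0.07091 s.

0.0709 s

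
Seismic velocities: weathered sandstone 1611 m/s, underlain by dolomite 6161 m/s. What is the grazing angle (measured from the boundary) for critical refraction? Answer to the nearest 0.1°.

74.8°

Critical incidence: sin θ_c = V₁/V₂ = 1611/6161 = 0.2615.
θ_c = arcsin 0.2615 = 15.16°.
Measured from the interface: 90° − 15.16° = 74.84°.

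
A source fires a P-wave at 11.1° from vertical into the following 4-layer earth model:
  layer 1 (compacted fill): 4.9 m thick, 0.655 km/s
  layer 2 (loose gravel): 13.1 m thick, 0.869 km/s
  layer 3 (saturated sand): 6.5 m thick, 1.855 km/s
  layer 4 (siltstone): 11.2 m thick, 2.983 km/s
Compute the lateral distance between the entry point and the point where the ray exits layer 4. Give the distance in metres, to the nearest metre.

p = sin θ₁/V₁ = sin 11.1°/0.655 = 2.9393e-01 s/km is conserved through the stack.
Layer 1: θ = 11.10°; offset = 4.9·tan 11.10° = 0.961 m.
Layer 2: sin θ = p·0.869 = 0.2554 → θ = 14.80°; offset = 13.1·tan 14.80° = 3.461 m.
Layer 3: sin θ = p·1.855 = 0.5452 → θ = 33.04°; offset = 6.5·tan 33.04° = 4.228 m.
Layer 4: sin θ = p·2.983 = 0.8768 → θ = 61.26°; offset = 11.2·tan 61.26° = 20.421 m.
Total horizontal offset = 29.070 m.

29 m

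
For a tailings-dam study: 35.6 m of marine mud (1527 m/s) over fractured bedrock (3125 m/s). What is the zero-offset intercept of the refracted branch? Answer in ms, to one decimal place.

tᵢ = 2h·√(V₂²−V₁²)/(V₁V₂).
√(V₂²−V₁²) = √(3125²−1527²) = 2726.5 m/s.
tᵢ = 2·35.6·2726.5/(1527·3125) = 0.04068 s.

40.7 ms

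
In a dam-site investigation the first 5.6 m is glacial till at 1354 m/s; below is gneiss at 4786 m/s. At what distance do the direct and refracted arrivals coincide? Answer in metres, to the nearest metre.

15 m

x_cross = 2h·√((V₂+V₁)/(V₂−V₁)).
(V₂+V₁)/(V₂−V₁) = (4786+1354)/(4786−1354) = 1.7890; √ = 1.3376.
x_cross = 2·5.6·1.3376 = 14.98 m.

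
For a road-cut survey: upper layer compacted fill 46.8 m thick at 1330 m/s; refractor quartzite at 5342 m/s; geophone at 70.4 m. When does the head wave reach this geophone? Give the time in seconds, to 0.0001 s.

0.0813 s

θ_c = arcsin(V₁/V₂) = arcsin(1330/5342) = 14.42°, cos θ_c = 0.9685.
Intercept time tᵢ = 2h cos θ_c / V₁ = 2·46.8·0.9685/1330 = 0.06816 s.
t = x/V₂ + tᵢ = 70.4/5342 + 0.06816 = 0.08134 s.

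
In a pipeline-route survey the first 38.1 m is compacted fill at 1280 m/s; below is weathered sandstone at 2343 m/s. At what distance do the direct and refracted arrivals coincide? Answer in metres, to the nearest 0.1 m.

x_cross = 2h·√((V₂+V₁)/(V₂−V₁)).
(V₂+V₁)/(V₂−V₁) = (2343+1280)/(2343−1280) = 3.4083; √ = 1.8462.
x_cross = 2·38.1·1.8462 = 140.68 m.

140.7 m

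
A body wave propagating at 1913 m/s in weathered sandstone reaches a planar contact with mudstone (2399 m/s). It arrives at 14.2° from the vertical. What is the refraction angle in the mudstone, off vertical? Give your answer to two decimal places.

17.92°

sin θ₁/V₁ = sin θ₂/V₂ ⇒ sin θ₂ = 2399·sin 14.2°/1913 = 2399·0.2453/1913 = 0.3076.
θ₂ = arcsin 0.3076 = 17.92° from the normal.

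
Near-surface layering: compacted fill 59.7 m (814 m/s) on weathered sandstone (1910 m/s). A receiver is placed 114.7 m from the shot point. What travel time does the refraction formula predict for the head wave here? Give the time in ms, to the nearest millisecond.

t = x/V₂ + 2h·√(V₂²−V₁²)/(V₁V₂).
√(V₂²−V₁²) = √(1910²−814²) = 1727.9 m/s; delay term = 2·59.7·1727.9/(814·1910) = 0.13270 s.
t = 114.7/1910 + 0.13270 = 0.19275 s.

193 ms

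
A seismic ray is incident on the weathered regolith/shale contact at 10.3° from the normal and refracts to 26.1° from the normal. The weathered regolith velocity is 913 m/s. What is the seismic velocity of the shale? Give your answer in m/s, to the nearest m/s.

Snell's law: sin 10.3°/V₁ = sin 26.1°/V₂.
V₂ = V₁·sin 26.1°/sin 10.3° = 913 × 2.4605 = 2246.42 m/s.

2246 m/s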